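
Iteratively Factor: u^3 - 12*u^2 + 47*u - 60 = (u - 4)*(u^2 - 8*u + 15) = (u - 4)*(u - 3)*(u - 5)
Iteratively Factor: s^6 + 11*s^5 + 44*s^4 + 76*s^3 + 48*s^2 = (s + 2)*(s^5 + 9*s^4 + 26*s^3 + 24*s^2) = (s + 2)*(s + 3)*(s^4 + 6*s^3 + 8*s^2) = s*(s + 2)*(s + 3)*(s^3 + 6*s^2 + 8*s) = s^2*(s + 2)*(s + 3)*(s^2 + 6*s + 8) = s^2*(s + 2)^2*(s + 3)*(s + 4)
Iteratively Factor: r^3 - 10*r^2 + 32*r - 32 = (r - 4)*(r^2 - 6*r + 8) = (r - 4)*(r - 2)*(r - 4)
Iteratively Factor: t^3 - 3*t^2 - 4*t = (t - 4)*(t^2 + t) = t*(t - 4)*(t + 1)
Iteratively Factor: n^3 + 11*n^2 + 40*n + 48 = (n + 4)*(n^2 + 7*n + 12) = (n + 4)^2*(n + 3)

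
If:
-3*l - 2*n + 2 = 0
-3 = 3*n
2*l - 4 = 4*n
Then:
No Solution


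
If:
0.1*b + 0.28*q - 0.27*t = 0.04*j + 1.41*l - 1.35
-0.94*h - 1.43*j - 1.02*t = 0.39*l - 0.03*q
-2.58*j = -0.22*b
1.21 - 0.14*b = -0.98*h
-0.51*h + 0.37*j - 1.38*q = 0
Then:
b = 2.71937685943516 - 3.35791536083428*t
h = -0.479702194404898*t - 0.846211469060283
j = 0.231884848478967 - 0.286333867978117*t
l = 1.21818081562866 - 0.401556894667619*t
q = 0.100510571010576*t + 0.374902350114465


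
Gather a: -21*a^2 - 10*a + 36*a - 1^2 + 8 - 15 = -21*a^2 + 26*a - 8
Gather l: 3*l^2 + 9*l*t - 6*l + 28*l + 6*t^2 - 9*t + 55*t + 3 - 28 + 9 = 3*l^2 + l*(9*t + 22) + 6*t^2 + 46*t - 16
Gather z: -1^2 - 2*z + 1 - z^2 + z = -z^2 - z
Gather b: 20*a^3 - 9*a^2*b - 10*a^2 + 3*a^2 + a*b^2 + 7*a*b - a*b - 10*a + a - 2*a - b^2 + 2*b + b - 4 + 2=20*a^3 - 7*a^2 - 11*a + b^2*(a - 1) + b*(-9*a^2 + 6*a + 3) - 2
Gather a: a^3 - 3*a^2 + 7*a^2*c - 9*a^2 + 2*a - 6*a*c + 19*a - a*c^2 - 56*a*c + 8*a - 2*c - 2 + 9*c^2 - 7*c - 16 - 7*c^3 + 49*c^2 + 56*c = a^3 + a^2*(7*c - 12) + a*(-c^2 - 62*c + 29) - 7*c^3 + 58*c^2 + 47*c - 18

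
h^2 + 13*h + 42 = (h + 6)*(h + 7)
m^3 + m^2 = m^2*(m + 1)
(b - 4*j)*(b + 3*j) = b^2 - b*j - 12*j^2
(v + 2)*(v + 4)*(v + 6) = v^3 + 12*v^2 + 44*v + 48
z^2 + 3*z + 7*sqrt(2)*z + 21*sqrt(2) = (z + 3)*(z + 7*sqrt(2))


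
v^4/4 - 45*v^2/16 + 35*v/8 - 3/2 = (v/4 + 1)*(v - 2)*(v - 3/2)*(v - 1/2)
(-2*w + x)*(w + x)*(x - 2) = -2*w^2*x + 4*w^2 - w*x^2 + 2*w*x + x^3 - 2*x^2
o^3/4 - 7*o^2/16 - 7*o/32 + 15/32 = (o/4 + 1/4)*(o - 3/2)*(o - 5/4)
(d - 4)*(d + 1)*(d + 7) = d^3 + 4*d^2 - 25*d - 28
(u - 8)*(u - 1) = u^2 - 9*u + 8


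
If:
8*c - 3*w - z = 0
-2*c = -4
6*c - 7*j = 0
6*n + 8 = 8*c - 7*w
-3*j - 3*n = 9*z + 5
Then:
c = 2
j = 12/7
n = -863/183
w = 2214/427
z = 190/427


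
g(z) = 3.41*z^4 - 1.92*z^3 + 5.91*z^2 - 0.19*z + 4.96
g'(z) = 13.64*z^3 - 5.76*z^2 + 11.82*z - 0.19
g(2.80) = 218.21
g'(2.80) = 287.17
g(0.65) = 7.41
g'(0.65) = 8.81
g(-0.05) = 4.98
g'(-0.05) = -0.80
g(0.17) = 5.09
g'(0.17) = 1.72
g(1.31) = 20.58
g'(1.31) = 36.07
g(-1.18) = 23.18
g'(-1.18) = -44.57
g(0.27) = 5.32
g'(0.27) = 2.85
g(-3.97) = 1066.06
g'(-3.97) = -991.36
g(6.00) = 4221.22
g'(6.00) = 2809.61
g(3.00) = 281.95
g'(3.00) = 351.71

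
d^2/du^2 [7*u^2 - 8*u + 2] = 14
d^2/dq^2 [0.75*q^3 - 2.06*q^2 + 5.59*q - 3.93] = 4.5*q - 4.12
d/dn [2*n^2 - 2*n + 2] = 4*n - 2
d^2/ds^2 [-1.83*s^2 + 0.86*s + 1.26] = -3.66000000000000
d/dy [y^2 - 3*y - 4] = 2*y - 3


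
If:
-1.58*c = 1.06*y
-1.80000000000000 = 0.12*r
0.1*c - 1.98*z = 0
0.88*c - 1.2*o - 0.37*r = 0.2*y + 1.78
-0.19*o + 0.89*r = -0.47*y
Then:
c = -15.72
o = -12.29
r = -15.00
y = 23.43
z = -0.79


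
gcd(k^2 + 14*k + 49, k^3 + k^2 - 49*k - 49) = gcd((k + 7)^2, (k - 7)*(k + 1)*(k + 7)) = k + 7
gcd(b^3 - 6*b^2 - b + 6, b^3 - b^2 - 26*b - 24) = b^2 - 5*b - 6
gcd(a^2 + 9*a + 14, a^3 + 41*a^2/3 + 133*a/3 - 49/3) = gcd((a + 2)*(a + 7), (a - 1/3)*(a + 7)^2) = a + 7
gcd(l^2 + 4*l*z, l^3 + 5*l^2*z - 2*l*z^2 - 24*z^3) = l + 4*z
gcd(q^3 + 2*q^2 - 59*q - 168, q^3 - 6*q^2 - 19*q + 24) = q^2 - 5*q - 24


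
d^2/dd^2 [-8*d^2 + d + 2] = -16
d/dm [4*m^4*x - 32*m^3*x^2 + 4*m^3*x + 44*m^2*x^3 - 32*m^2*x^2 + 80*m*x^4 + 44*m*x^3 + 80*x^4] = 4*x*(4*m^3 - 24*m^2*x + 3*m^2 + 22*m*x^2 - 16*m*x + 20*x^3 + 11*x^2)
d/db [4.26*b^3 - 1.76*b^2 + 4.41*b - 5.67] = 12.78*b^2 - 3.52*b + 4.41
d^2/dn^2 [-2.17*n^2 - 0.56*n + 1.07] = -4.34000000000000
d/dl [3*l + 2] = 3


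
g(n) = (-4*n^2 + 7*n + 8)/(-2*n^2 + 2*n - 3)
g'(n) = (7 - 8*n)/(-2*n^2 + 2*n - 3) + (4*n - 2)*(-4*n^2 + 7*n + 8)/(-2*n^2 + 2*n - 3)^2 = (6*n^2 + 56*n - 37)/(4*n^4 - 8*n^3 + 16*n^2 - 12*n + 9)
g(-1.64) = 1.22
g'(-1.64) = -0.83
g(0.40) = -4.03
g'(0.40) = -2.15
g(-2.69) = 1.74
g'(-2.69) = -0.28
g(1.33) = -2.64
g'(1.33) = 3.20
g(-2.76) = 1.76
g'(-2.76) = -0.26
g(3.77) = 0.94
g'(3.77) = 0.45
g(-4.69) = 2.00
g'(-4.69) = -0.05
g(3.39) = 0.74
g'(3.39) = 0.60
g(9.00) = 1.72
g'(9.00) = 0.04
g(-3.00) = 1.81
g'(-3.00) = -0.21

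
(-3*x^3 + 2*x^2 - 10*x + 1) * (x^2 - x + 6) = -3*x^5 + 5*x^4 - 30*x^3 + 23*x^2 - 61*x + 6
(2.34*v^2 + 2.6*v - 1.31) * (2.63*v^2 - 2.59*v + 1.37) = 6.1542*v^4 + 0.777400000000001*v^3 - 6.9735*v^2 + 6.9549*v - 1.7947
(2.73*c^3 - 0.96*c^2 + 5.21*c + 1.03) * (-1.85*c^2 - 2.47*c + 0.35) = -5.0505*c^5 - 4.9671*c^4 - 6.3118*c^3 - 15.1102*c^2 - 0.7206*c + 0.3605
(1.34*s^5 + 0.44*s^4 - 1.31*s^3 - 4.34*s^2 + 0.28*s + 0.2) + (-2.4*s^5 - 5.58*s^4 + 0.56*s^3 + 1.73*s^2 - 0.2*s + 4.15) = -1.06*s^5 - 5.14*s^4 - 0.75*s^3 - 2.61*s^2 + 0.08*s + 4.35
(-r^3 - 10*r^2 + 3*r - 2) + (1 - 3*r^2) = -r^3 - 13*r^2 + 3*r - 1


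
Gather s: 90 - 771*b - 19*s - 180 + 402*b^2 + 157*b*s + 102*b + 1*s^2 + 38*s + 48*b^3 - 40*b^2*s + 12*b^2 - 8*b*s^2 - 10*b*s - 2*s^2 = 48*b^3 + 414*b^2 - 669*b + s^2*(-8*b - 1) + s*(-40*b^2 + 147*b + 19) - 90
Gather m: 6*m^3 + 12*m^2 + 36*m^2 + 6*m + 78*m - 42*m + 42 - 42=6*m^3 + 48*m^2 + 42*m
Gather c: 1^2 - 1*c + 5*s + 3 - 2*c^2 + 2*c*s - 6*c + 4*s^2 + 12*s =-2*c^2 + c*(2*s - 7) + 4*s^2 + 17*s + 4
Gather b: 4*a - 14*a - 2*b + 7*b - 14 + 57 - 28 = -10*a + 5*b + 15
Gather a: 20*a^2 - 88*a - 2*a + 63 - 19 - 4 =20*a^2 - 90*a + 40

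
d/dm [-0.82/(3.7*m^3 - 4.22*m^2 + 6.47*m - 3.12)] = (9.102*m^2 - 6.9208*m + 5.3054)/(3.7*m^3 - 4.22*m^2 + 6.47*m - 3.12)^2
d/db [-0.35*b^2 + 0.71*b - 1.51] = 0.71 - 0.7*b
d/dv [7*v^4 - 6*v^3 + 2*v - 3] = 28*v^3 - 18*v^2 + 2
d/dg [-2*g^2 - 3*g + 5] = -4*g - 3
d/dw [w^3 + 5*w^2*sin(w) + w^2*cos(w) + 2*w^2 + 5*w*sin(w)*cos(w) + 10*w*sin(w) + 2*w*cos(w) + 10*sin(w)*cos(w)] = -w^2*sin(w) + 5*w^2*cos(w) + 3*w^2 + 8*w*sin(w) + 12*w*cos(w) + 5*w*cos(2*w) + 4*w + 10*sin(w) + 5*sin(2*w)/2 + 2*cos(w) + 10*cos(2*w)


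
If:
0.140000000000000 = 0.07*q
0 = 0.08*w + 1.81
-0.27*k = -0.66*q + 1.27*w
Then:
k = 111.31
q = 2.00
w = -22.62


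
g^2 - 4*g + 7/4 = (g - 7/2)*(g - 1/2)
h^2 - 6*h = h*(h - 6)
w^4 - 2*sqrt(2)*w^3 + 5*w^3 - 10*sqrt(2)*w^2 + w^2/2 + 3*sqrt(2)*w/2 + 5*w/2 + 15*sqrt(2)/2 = (w + 5)*(w - 3*sqrt(2)/2)*(w - sqrt(2))*(w + sqrt(2)/2)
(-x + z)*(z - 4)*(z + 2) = -x*z^2 + 2*x*z + 8*x + z^3 - 2*z^2 - 8*z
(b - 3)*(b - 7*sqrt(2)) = b^2 - 7*sqrt(2)*b - 3*b + 21*sqrt(2)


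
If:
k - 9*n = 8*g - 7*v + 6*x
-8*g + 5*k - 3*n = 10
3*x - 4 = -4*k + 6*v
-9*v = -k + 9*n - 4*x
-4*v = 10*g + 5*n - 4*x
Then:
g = 826/515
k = 1826/515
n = -876/515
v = 2718/515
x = 3688/515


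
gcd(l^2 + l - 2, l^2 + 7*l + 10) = l + 2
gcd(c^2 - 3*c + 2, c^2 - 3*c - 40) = 1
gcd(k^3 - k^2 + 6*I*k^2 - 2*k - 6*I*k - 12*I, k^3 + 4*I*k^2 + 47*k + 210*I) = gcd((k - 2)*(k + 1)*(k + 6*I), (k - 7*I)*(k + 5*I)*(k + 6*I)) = k + 6*I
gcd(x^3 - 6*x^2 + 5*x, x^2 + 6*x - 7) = x - 1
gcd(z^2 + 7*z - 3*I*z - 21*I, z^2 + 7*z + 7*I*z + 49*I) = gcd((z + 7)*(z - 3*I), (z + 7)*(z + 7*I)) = z + 7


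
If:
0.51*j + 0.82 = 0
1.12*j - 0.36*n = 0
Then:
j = -1.61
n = -5.00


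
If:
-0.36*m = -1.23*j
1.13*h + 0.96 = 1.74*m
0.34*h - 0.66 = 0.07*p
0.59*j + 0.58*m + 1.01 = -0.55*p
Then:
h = 1.19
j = 0.39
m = 1.32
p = -3.65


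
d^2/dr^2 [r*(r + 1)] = 2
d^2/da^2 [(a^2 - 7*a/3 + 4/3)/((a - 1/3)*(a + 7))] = 2*(-243*a^3 + 297*a^2 + 279*a + 851)/(27*a^6 + 540*a^5 + 3411*a^4 + 5480*a^3 - 7959*a^2 + 2940*a - 343)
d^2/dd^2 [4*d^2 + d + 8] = 8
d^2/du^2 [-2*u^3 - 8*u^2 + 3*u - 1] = -12*u - 16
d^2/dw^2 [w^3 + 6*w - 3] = 6*w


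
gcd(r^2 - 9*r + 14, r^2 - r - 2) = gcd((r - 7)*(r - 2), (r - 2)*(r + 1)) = r - 2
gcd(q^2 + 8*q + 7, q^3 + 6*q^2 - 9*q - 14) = q^2 + 8*q + 7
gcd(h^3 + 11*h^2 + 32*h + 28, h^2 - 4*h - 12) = h + 2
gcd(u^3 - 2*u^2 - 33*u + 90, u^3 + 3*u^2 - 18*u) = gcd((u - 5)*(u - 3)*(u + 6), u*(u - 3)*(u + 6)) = u^2 + 3*u - 18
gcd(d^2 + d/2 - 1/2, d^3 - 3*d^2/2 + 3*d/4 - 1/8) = d - 1/2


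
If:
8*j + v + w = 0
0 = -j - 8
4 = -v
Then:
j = -8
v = -4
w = 68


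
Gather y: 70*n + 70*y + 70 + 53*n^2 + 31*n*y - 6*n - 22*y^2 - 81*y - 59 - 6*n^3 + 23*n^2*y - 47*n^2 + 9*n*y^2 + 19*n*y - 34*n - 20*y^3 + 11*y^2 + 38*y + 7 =-6*n^3 + 6*n^2 + 30*n - 20*y^3 + y^2*(9*n - 11) + y*(23*n^2 + 50*n + 27) + 18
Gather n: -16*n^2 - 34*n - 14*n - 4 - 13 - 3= -16*n^2 - 48*n - 20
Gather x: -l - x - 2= -l - x - 2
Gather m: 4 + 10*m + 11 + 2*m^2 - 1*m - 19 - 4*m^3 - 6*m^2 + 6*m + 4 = -4*m^3 - 4*m^2 + 15*m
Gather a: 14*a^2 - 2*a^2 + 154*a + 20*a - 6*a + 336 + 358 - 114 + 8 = 12*a^2 + 168*a + 588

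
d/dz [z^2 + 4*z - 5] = 2*z + 4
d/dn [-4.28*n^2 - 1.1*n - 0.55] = -8.56*n - 1.1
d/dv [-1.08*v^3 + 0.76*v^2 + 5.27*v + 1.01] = -3.24*v^2 + 1.52*v + 5.27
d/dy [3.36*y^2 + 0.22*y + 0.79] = 6.72*y + 0.22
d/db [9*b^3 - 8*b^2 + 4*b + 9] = 27*b^2 - 16*b + 4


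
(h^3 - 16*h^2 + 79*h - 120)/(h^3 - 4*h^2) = (h^3 - 16*h^2 + 79*h - 120)/(h^2*(h - 4))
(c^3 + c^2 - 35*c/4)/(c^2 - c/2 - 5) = c*(2*c + 7)/(2*(c + 2))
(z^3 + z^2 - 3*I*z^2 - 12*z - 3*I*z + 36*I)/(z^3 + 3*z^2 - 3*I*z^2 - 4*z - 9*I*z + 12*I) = (z - 3)/(z - 1)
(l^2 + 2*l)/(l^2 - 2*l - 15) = l*(l + 2)/(l^2 - 2*l - 15)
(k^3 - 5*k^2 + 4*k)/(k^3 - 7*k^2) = (k^2 - 5*k + 4)/(k*(k - 7))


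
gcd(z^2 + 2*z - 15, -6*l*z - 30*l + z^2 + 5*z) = z + 5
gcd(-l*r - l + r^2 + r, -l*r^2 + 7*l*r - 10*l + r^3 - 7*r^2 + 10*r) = -l + r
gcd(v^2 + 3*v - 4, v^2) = 1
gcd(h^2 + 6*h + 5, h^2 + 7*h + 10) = h + 5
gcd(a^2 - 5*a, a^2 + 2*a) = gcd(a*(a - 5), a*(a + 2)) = a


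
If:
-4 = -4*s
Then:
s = 1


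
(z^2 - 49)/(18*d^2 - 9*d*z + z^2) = (z^2 - 49)/(18*d^2 - 9*d*z + z^2)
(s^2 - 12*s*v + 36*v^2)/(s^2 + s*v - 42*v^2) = (s - 6*v)/(s + 7*v)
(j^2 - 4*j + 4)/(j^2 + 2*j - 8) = (j - 2)/(j + 4)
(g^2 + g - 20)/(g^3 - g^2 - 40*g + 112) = (g + 5)/(g^2 + 3*g - 28)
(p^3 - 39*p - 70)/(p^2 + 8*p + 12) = (p^2 - 2*p - 35)/(p + 6)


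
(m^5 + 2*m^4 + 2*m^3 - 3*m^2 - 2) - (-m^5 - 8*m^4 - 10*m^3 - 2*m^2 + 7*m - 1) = 2*m^5 + 10*m^4 + 12*m^3 - m^2 - 7*m - 1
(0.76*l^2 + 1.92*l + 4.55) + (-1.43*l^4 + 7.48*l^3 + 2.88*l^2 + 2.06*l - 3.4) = -1.43*l^4 + 7.48*l^3 + 3.64*l^2 + 3.98*l + 1.15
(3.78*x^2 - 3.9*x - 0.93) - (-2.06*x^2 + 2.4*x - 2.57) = 5.84*x^2 - 6.3*x + 1.64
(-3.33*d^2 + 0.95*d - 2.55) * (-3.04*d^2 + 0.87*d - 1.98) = 10.1232*d^4 - 5.7851*d^3 + 15.1719*d^2 - 4.0995*d + 5.049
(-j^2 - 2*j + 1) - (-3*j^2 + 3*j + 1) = 2*j^2 - 5*j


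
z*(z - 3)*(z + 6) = z^3 + 3*z^2 - 18*z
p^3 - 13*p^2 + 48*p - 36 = (p - 6)^2*(p - 1)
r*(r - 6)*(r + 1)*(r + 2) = r^4 - 3*r^3 - 16*r^2 - 12*r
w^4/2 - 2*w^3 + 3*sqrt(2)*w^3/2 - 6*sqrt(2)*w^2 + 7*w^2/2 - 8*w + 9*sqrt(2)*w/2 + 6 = (w/2 + sqrt(2))*(w - 3)*(w - 1)*(w + sqrt(2))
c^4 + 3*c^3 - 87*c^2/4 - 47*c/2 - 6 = (c - 4)*(c + 1/2)^2*(c + 6)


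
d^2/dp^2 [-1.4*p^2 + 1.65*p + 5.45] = -2.80000000000000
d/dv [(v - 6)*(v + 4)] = 2*v - 2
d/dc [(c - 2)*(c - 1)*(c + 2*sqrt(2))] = 3*c^2 - 6*c + 4*sqrt(2)*c - 6*sqrt(2) + 2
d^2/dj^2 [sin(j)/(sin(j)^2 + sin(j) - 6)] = (-9*sin(j)^5 + sin(j)^4 - 6*sin(j)^2 - 41*sin(j)/2 + 6*sin(3*j) + sin(5*j)/2 + 12)/((sin(j) - 2)^3*(sin(j) + 3)^3)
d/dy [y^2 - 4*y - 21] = 2*y - 4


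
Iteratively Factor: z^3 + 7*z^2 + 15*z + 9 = (z + 3)*(z^2 + 4*z + 3) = (z + 3)^2*(z + 1)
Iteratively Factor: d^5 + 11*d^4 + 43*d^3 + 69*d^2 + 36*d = (d + 3)*(d^4 + 8*d^3 + 19*d^2 + 12*d) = d*(d + 3)*(d^3 + 8*d^2 + 19*d + 12) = d*(d + 3)*(d + 4)*(d^2 + 4*d + 3) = d*(d + 1)*(d + 3)*(d + 4)*(d + 3)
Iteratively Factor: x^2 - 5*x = (x)*(x - 5)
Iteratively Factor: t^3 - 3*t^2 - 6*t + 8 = (t - 4)*(t^2 + t - 2) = (t - 4)*(t - 1)*(t + 2)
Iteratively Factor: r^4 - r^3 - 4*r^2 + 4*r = (r + 2)*(r^3 - 3*r^2 + 2*r) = (r - 1)*(r + 2)*(r^2 - 2*r) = (r - 2)*(r - 1)*(r + 2)*(r)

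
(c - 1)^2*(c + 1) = c^3 - c^2 - c + 1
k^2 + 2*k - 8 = (k - 2)*(k + 4)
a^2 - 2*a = a*(a - 2)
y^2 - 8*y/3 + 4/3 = (y - 2)*(y - 2/3)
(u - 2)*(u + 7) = u^2 + 5*u - 14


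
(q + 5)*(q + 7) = q^2 + 12*q + 35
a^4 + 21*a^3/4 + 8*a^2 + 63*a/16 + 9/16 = (a + 1/4)*(a + 1/2)*(a + 3/2)*(a + 3)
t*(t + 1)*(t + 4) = t^3 + 5*t^2 + 4*t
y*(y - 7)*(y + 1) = y^3 - 6*y^2 - 7*y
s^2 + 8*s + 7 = (s + 1)*(s + 7)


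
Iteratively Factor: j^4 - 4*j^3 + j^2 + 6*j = (j - 2)*(j^3 - 2*j^2 - 3*j) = j*(j - 2)*(j^2 - 2*j - 3) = j*(j - 2)*(j + 1)*(j - 3)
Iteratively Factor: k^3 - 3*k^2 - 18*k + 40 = (k - 2)*(k^2 - k - 20) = (k - 5)*(k - 2)*(k + 4)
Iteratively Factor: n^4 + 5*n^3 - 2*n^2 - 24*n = (n + 3)*(n^3 + 2*n^2 - 8*n) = n*(n + 3)*(n^2 + 2*n - 8) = n*(n - 2)*(n + 3)*(n + 4)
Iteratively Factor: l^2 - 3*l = (l - 3)*(l)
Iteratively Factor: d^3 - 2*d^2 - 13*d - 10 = (d - 5)*(d^2 + 3*d + 2) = (d - 5)*(d + 2)*(d + 1)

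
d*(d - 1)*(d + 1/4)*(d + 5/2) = d^4 + 7*d^3/4 - 17*d^2/8 - 5*d/8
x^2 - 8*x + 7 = (x - 7)*(x - 1)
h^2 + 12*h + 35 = (h + 5)*(h + 7)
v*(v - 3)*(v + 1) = v^3 - 2*v^2 - 3*v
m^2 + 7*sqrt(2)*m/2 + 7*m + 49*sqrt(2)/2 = (m + 7)*(m + 7*sqrt(2)/2)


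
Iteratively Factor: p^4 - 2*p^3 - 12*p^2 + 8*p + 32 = (p + 2)*(p^3 - 4*p^2 - 4*p + 16) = (p - 2)*(p + 2)*(p^2 - 2*p - 8) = (p - 2)*(p + 2)^2*(p - 4)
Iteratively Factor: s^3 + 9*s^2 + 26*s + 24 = (s + 2)*(s^2 + 7*s + 12) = (s + 2)*(s + 4)*(s + 3)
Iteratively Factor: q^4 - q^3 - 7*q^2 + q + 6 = (q - 3)*(q^3 + 2*q^2 - q - 2) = (q - 3)*(q - 1)*(q^2 + 3*q + 2) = (q - 3)*(q - 1)*(q + 1)*(q + 2)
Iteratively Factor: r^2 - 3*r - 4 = (r - 4)*(r + 1)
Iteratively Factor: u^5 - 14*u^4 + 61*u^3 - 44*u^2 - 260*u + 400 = (u - 4)*(u^4 - 10*u^3 + 21*u^2 + 40*u - 100) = (u - 4)*(u - 2)*(u^3 - 8*u^2 + 5*u + 50) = (u - 5)*(u - 4)*(u - 2)*(u^2 - 3*u - 10) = (u - 5)^2*(u - 4)*(u - 2)*(u + 2)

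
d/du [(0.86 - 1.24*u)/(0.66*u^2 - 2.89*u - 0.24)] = (0.8184*u^2 - 1.1352*u + 2.783)/(0.4356*u^4 - 3.8148*u^3 + 8.0353*u^2 + 1.3872*u + 0.0576)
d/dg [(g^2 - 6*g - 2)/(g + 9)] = (g^2 + 18*g - 52)/(g^2 + 18*g + 81)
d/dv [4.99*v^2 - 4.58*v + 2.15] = 9.98*v - 4.58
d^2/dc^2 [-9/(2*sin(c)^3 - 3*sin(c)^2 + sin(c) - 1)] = 9*(36*sin(c)^6 - 66*sin(c)^5 - 8*sin(c)^4 + 105*sin(c)^3 - 77*sin(c)^2 + 7*sin(c) + 4)/(2*sin(c)^3 - 3*sin(c)^2 + sin(c) - 1)^3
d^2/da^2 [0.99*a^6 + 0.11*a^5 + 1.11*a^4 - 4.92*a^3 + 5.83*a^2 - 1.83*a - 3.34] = 29.7*a^4 + 2.2*a^3 + 13.32*a^2 - 29.52*a + 11.66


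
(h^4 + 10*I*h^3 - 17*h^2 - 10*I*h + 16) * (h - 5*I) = h^5 + 5*I*h^4 + 33*h^3 + 75*I*h^2 - 34*h - 80*I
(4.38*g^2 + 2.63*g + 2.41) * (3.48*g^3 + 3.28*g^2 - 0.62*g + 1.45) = 15.2424*g^5 + 23.5188*g^4 + 14.2976*g^3 + 12.6252*g^2 + 2.3193*g + 3.4945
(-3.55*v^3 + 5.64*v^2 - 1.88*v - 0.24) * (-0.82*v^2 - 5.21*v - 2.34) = 2.911*v^5 + 13.8707*v^4 - 19.5358*v^3 - 3.206*v^2 + 5.6496*v + 0.5616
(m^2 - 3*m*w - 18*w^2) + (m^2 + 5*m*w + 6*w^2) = 2*m^2 + 2*m*w - 12*w^2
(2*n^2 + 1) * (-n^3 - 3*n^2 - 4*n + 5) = -2*n^5 - 6*n^4 - 9*n^3 + 7*n^2 - 4*n + 5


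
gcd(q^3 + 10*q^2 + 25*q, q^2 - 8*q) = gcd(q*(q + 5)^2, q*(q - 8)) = q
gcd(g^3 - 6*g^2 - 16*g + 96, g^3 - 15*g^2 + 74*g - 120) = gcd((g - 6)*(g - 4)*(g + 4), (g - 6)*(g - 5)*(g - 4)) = g^2 - 10*g + 24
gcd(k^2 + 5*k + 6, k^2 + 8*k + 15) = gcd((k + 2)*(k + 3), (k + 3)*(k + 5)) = k + 3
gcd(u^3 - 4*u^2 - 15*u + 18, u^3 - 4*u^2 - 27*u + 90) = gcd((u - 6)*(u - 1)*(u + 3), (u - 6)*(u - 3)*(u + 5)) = u - 6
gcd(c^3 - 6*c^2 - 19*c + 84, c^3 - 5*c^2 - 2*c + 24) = c - 3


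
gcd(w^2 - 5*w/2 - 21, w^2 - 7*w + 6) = w - 6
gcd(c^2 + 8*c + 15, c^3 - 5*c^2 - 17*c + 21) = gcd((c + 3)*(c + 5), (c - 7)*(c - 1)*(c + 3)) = c + 3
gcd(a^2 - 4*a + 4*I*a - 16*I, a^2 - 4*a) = a - 4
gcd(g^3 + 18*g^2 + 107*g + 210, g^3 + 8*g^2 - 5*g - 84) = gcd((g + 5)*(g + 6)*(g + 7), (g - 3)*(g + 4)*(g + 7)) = g + 7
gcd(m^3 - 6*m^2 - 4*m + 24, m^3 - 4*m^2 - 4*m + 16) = m^2 - 4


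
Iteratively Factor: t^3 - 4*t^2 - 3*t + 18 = (t - 3)*(t^2 - t - 6) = (t - 3)*(t + 2)*(t - 3)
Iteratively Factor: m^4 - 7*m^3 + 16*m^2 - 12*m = (m - 2)*(m^3 - 5*m^2 + 6*m) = (m - 2)^2*(m^2 - 3*m) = m*(m - 2)^2*(m - 3)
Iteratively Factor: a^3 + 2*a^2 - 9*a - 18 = (a + 3)*(a^2 - a - 6) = (a - 3)*(a + 3)*(a + 2)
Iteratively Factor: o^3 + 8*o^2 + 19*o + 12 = (o + 3)*(o^2 + 5*o + 4) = (o + 1)*(o + 3)*(o + 4)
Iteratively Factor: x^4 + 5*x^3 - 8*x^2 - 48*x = (x - 3)*(x^3 + 8*x^2 + 16*x) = (x - 3)*(x + 4)*(x^2 + 4*x) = x*(x - 3)*(x + 4)*(x + 4)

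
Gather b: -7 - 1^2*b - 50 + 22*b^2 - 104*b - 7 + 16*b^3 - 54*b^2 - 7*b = 16*b^3 - 32*b^2 - 112*b - 64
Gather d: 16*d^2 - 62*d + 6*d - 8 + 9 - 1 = 16*d^2 - 56*d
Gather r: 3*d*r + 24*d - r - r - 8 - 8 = 24*d + r*(3*d - 2) - 16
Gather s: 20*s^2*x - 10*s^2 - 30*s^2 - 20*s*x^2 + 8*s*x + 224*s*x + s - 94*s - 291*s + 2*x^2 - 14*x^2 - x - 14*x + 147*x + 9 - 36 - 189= s^2*(20*x - 40) + s*(-20*x^2 + 232*x - 384) - 12*x^2 + 132*x - 216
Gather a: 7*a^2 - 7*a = 7*a^2 - 7*a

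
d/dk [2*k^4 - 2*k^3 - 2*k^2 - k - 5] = 8*k^3 - 6*k^2 - 4*k - 1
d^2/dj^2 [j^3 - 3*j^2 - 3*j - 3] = 6*j - 6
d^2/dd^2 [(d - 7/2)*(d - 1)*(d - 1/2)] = 6*d - 10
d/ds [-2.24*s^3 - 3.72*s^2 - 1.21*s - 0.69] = -6.72*s^2 - 7.44*s - 1.21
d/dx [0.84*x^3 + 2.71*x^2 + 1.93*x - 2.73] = 2.52*x^2 + 5.42*x + 1.93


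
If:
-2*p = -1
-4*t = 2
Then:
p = 1/2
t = -1/2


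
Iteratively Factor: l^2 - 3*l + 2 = (l - 2)*(l - 1)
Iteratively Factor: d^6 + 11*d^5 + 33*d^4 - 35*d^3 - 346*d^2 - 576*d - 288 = (d + 2)*(d^5 + 9*d^4 + 15*d^3 - 65*d^2 - 216*d - 144) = (d + 1)*(d + 2)*(d^4 + 8*d^3 + 7*d^2 - 72*d - 144) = (d + 1)*(d + 2)*(d + 4)*(d^3 + 4*d^2 - 9*d - 36) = (d + 1)*(d + 2)*(d + 4)^2*(d^2 - 9) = (d - 3)*(d + 1)*(d + 2)*(d + 4)^2*(d + 3)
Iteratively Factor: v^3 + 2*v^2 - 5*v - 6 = (v + 1)*(v^2 + v - 6) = (v + 1)*(v + 3)*(v - 2)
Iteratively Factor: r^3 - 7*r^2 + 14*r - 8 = (r - 4)*(r^2 - 3*r + 2) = (r - 4)*(r - 1)*(r - 2)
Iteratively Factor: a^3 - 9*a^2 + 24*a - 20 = (a - 2)*(a^2 - 7*a + 10) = (a - 2)^2*(a - 5)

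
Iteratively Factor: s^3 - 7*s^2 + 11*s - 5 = (s - 1)*(s^2 - 6*s + 5) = (s - 5)*(s - 1)*(s - 1)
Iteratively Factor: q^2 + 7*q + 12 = (q + 3)*(q + 4)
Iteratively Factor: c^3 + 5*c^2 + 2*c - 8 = (c + 2)*(c^2 + 3*c - 4) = (c - 1)*(c + 2)*(c + 4)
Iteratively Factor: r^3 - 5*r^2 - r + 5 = (r - 5)*(r^2 - 1) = (r - 5)*(r - 1)*(r + 1)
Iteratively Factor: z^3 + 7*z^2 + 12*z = (z)*(z^2 + 7*z + 12) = z*(z + 4)*(z + 3)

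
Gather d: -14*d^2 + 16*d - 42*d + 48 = -14*d^2 - 26*d + 48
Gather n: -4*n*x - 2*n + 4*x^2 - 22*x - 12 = n*(-4*x - 2) + 4*x^2 - 22*x - 12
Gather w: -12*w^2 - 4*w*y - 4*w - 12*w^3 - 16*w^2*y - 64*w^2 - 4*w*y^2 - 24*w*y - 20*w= -12*w^3 + w^2*(-16*y - 76) + w*(-4*y^2 - 28*y - 24)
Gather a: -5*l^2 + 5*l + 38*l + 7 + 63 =-5*l^2 + 43*l + 70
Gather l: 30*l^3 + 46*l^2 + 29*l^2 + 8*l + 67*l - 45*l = 30*l^3 + 75*l^2 + 30*l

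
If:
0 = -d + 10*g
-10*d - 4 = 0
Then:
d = -2/5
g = -1/25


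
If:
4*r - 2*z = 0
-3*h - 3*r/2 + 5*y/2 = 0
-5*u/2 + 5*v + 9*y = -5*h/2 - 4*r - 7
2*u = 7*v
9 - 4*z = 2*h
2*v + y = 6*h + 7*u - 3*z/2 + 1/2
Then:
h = -1019/714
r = 529/357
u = 309/170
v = 309/595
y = -14/17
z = 1058/357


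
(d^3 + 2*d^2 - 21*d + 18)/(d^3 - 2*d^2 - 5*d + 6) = (d + 6)/(d + 2)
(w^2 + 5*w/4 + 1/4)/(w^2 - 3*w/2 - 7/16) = 4*(w + 1)/(4*w - 7)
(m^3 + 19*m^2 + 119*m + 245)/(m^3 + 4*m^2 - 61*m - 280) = (m + 7)/(m - 8)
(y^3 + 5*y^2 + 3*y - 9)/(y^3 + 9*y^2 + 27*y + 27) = (y - 1)/(y + 3)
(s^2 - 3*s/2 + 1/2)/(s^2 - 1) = (s - 1/2)/(s + 1)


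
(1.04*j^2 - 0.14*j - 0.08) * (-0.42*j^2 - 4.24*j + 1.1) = -0.4368*j^4 - 4.3508*j^3 + 1.7712*j^2 + 0.1852*j - 0.088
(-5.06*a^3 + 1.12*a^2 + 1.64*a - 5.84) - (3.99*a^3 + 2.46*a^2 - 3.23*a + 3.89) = -9.05*a^3 - 1.34*a^2 + 4.87*a - 9.73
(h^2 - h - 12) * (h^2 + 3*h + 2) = h^4 + 2*h^3 - 13*h^2 - 38*h - 24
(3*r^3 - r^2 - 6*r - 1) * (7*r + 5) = 21*r^4 + 8*r^3 - 47*r^2 - 37*r - 5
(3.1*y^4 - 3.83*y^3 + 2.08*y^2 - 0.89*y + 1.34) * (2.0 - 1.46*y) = -4.526*y^5 + 11.7918*y^4 - 10.6968*y^3 + 5.4594*y^2 - 3.7364*y + 2.68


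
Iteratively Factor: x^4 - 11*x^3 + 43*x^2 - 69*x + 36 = (x - 4)*(x^3 - 7*x^2 + 15*x - 9) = (x - 4)*(x - 3)*(x^2 - 4*x + 3) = (x - 4)*(x - 3)*(x - 1)*(x - 3)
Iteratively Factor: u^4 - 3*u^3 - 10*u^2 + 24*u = (u + 3)*(u^3 - 6*u^2 + 8*u) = (u - 4)*(u + 3)*(u^2 - 2*u) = u*(u - 4)*(u + 3)*(u - 2)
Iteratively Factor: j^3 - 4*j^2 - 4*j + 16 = (j - 4)*(j^2 - 4) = (j - 4)*(j + 2)*(j - 2)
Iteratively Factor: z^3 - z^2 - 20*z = (z + 4)*(z^2 - 5*z) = z*(z + 4)*(z - 5)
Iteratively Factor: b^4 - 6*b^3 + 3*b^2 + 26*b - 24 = (b - 3)*(b^3 - 3*b^2 - 6*b + 8) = (b - 3)*(b + 2)*(b^2 - 5*b + 4) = (b - 3)*(b - 1)*(b + 2)*(b - 4)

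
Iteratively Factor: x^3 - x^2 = (x - 1)*(x^2) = x*(x - 1)*(x)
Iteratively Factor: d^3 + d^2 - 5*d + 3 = (d + 3)*(d^2 - 2*d + 1) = (d - 1)*(d + 3)*(d - 1)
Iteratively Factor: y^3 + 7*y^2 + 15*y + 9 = (y + 1)*(y^2 + 6*y + 9) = (y + 1)*(y + 3)*(y + 3)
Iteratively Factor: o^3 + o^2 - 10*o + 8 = (o - 1)*(o^2 + 2*o - 8) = (o - 2)*(o - 1)*(o + 4)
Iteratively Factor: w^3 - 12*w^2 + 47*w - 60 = (w - 3)*(w^2 - 9*w + 20) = (w - 5)*(w - 3)*(w - 4)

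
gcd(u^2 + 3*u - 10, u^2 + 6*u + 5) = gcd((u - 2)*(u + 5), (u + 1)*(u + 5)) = u + 5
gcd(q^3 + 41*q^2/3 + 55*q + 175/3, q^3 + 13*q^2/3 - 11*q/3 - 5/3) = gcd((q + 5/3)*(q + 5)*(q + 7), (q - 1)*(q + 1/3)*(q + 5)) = q + 5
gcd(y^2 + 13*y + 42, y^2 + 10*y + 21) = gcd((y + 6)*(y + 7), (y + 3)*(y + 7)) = y + 7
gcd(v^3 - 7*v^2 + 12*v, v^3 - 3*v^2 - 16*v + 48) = v^2 - 7*v + 12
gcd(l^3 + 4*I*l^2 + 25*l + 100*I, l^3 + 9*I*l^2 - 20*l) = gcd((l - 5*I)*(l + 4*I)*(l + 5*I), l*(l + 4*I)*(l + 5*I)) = l^2 + 9*I*l - 20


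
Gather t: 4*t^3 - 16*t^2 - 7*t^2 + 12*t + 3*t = 4*t^3 - 23*t^2 + 15*t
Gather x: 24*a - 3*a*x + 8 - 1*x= 24*a + x*(-3*a - 1) + 8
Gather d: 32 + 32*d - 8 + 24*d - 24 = 56*d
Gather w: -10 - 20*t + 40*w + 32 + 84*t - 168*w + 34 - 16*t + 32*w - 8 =48*t - 96*w + 48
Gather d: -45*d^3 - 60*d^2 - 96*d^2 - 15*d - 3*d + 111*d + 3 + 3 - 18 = -45*d^3 - 156*d^2 + 93*d - 12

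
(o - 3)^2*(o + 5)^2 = o^4 + 4*o^3 - 26*o^2 - 60*o + 225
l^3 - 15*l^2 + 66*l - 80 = (l - 8)*(l - 5)*(l - 2)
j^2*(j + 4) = j^3 + 4*j^2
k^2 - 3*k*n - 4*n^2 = (k - 4*n)*(k + n)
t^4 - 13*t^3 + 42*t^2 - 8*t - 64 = (t - 8)*(t - 4)*(t - 2)*(t + 1)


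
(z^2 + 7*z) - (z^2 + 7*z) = 0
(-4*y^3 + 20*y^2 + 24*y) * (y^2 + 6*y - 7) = -4*y^5 - 4*y^4 + 172*y^3 + 4*y^2 - 168*y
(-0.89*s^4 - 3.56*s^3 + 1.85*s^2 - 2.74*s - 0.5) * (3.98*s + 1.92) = -3.5422*s^5 - 15.8776*s^4 + 0.527800000000001*s^3 - 7.3532*s^2 - 7.2508*s - 0.96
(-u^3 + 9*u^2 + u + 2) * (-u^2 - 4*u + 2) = u^5 - 5*u^4 - 39*u^3 + 12*u^2 - 6*u + 4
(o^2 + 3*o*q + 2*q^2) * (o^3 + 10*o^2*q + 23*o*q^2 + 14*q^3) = o^5 + 13*o^4*q + 55*o^3*q^2 + 103*o^2*q^3 + 88*o*q^4 + 28*q^5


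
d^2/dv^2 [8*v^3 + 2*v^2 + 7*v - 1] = 48*v + 4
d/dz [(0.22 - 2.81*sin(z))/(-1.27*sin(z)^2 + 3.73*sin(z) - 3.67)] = (-3.5687*sin(z)^2 + 0.5588*sin(z) + 9.4921)*cos(z)/(1.6129*sin(z)^4 - 9.4742*sin(z)^3 + 23.2347*sin(z)^2 - 27.3782*sin(z) + 13.4689)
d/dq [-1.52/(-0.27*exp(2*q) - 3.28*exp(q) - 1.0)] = (-0.8208*exp(q) - 4.9856)*exp(q)/(0.27*exp(2*q) + 3.28*exp(q) + 1.0)^2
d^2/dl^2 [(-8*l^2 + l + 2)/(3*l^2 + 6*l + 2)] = 2*(153*l^3 + 198*l^2 + 90*l + 16)/(27*l^6 + 162*l^5 + 378*l^4 + 432*l^3 + 252*l^2 + 72*l + 8)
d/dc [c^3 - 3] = 3*c^2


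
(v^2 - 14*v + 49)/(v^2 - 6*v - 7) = (v - 7)/(v + 1)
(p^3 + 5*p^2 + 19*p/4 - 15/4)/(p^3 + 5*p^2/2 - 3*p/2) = (p + 5/2)/p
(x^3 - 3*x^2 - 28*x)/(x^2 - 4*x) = (x^2 - 3*x - 28)/(x - 4)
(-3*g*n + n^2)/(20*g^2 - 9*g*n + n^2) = n*(-3*g + n)/(20*g^2 - 9*g*n + n^2)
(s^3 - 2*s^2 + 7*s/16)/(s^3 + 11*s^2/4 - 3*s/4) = (s - 7/4)/(s + 3)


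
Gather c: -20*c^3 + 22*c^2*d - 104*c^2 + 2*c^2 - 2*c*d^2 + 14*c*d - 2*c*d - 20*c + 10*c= -20*c^3 + c^2*(22*d - 102) + c*(-2*d^2 + 12*d - 10)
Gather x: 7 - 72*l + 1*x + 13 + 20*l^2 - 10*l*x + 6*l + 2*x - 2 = 20*l^2 - 66*l + x*(3 - 10*l) + 18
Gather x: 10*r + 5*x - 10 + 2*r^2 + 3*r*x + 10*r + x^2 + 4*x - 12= 2*r^2 + 20*r + x^2 + x*(3*r + 9) - 22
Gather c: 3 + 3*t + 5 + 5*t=8*t + 8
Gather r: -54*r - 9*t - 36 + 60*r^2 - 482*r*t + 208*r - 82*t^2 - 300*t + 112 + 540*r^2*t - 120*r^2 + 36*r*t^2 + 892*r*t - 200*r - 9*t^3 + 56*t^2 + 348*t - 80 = r^2*(540*t - 60) + r*(36*t^2 + 410*t - 46) - 9*t^3 - 26*t^2 + 39*t - 4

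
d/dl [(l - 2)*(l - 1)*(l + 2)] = 3*l^2 - 2*l - 4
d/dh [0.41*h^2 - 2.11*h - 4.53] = 0.82*h - 2.11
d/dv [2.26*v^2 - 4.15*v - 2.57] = 4.52*v - 4.15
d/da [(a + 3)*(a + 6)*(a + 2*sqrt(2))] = 3*a^2 + 4*sqrt(2)*a + 18*a + 18 + 18*sqrt(2)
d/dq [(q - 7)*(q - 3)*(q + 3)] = 3*q^2 - 14*q - 9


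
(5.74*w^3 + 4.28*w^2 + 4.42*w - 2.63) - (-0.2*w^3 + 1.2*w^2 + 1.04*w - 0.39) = 5.94*w^3 + 3.08*w^2 + 3.38*w - 2.24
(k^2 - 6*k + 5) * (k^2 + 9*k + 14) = k^4 + 3*k^3 - 35*k^2 - 39*k + 70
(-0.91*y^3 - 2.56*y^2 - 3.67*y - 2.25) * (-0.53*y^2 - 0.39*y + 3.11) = 0.4823*y^5 + 1.7117*y^4 + 0.1134*y^3 - 5.3378*y^2 - 10.5362*y - 6.9975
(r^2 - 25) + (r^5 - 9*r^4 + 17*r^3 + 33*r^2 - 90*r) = r^5 - 9*r^4 + 17*r^3 + 34*r^2 - 90*r - 25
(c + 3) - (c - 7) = 10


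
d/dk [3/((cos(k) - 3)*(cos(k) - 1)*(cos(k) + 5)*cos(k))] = 3*(4*cos(k)^3 + 3*cos(k)^2 - 34*cos(k) + 15)*sin(k)/((cos(k) - 3)^2*(cos(k) - 1)^2*(cos(k) + 5)^2*cos(k)^2)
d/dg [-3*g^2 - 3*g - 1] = -6*g - 3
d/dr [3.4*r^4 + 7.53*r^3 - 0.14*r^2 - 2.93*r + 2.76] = 13.6*r^3 + 22.59*r^2 - 0.28*r - 2.93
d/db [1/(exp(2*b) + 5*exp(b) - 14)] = (-2*exp(b) - 5)*exp(b)/(exp(2*b) + 5*exp(b) - 14)^2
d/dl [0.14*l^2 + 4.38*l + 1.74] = 0.28*l + 4.38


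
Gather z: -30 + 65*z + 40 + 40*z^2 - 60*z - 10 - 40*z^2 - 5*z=0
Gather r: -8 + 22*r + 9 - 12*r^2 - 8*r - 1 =-12*r^2 + 14*r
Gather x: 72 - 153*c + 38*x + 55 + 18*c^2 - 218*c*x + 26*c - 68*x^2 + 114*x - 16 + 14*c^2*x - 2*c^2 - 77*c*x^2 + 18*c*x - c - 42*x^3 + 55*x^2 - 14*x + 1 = 16*c^2 - 128*c - 42*x^3 + x^2*(-77*c - 13) + x*(14*c^2 - 200*c + 138) + 112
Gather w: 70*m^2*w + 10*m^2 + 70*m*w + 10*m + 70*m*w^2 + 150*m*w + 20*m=10*m^2 + 70*m*w^2 + 30*m + w*(70*m^2 + 220*m)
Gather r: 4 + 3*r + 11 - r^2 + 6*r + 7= -r^2 + 9*r + 22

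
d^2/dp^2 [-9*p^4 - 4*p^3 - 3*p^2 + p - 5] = -108*p^2 - 24*p - 6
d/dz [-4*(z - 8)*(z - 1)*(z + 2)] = -12*z^2 + 56*z + 40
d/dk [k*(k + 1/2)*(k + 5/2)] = 3*k^2 + 6*k + 5/4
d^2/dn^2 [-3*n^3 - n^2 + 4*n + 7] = -18*n - 2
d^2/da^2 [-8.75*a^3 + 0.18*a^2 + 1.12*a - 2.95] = 0.36 - 52.5*a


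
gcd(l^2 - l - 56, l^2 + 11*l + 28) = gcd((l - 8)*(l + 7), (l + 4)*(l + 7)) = l + 7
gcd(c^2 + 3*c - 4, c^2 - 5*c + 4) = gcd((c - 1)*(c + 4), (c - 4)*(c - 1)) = c - 1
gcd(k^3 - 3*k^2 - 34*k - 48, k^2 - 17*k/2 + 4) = k - 8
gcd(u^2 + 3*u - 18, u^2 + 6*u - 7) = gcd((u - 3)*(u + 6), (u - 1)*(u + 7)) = 1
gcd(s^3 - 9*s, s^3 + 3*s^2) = s^2 + 3*s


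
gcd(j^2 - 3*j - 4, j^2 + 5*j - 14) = 1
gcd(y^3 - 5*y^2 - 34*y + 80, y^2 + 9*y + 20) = y + 5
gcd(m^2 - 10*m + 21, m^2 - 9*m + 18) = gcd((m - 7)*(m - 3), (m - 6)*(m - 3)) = m - 3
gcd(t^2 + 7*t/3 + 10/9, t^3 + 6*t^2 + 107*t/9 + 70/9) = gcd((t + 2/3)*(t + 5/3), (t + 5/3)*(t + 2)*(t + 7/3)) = t + 5/3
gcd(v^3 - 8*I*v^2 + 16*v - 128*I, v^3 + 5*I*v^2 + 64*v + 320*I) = v - 8*I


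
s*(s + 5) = s^2 + 5*s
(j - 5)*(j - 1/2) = j^2 - 11*j/2 + 5/2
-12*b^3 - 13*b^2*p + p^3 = (-4*b + p)*(b + p)*(3*b + p)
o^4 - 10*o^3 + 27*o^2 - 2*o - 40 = (o - 5)*(o - 4)*(o - 2)*(o + 1)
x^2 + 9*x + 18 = (x + 3)*(x + 6)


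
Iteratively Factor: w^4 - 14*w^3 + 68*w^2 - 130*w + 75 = (w - 1)*(w^3 - 13*w^2 + 55*w - 75) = (w - 3)*(w - 1)*(w^2 - 10*w + 25) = (w - 5)*(w - 3)*(w - 1)*(w - 5)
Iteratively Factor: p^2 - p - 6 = (p - 3)*(p + 2)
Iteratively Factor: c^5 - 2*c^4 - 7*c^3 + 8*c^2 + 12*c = (c - 2)*(c^4 - 7*c^2 - 6*c) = (c - 3)*(c - 2)*(c^3 + 3*c^2 + 2*c) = (c - 3)*(c - 2)*(c + 1)*(c^2 + 2*c) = c*(c - 3)*(c - 2)*(c + 1)*(c + 2)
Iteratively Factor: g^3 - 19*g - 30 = (g + 2)*(g^2 - 2*g - 15) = (g - 5)*(g + 2)*(g + 3)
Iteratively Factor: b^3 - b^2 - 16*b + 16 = (b - 1)*(b^2 - 16) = (b - 1)*(b + 4)*(b - 4)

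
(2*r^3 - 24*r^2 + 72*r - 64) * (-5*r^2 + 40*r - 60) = -10*r^5 + 200*r^4 - 1440*r^3 + 4640*r^2 - 6880*r + 3840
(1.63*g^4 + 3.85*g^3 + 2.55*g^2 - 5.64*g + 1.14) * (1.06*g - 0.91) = 1.7278*g^5 + 2.5977*g^4 - 0.8005*g^3 - 8.2989*g^2 + 6.3408*g - 1.0374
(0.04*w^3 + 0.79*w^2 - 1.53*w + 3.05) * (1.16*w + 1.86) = 0.0464*w^4 + 0.9908*w^3 - 0.3054*w^2 + 0.692199999999999*w + 5.673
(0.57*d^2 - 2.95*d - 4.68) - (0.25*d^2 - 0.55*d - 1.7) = 0.32*d^2 - 2.4*d - 2.98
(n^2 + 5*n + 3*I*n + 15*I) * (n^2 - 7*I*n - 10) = n^4 + 5*n^3 - 4*I*n^3 + 11*n^2 - 20*I*n^2 + 55*n - 30*I*n - 150*I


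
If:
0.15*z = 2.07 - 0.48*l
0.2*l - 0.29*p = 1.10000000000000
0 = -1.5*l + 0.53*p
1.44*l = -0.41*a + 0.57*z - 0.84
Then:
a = 31.24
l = -1.77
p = -5.02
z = 19.47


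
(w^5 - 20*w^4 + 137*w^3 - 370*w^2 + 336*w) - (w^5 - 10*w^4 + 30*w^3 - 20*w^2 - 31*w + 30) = -10*w^4 + 107*w^3 - 350*w^2 + 367*w - 30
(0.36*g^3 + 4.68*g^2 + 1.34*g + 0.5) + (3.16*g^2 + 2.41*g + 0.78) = 0.36*g^3 + 7.84*g^2 + 3.75*g + 1.28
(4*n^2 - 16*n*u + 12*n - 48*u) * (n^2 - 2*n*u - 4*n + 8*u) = 4*n^4 - 24*n^3*u - 4*n^3 + 32*n^2*u^2 + 24*n^2*u - 48*n^2 - 32*n*u^2 + 288*n*u - 384*u^2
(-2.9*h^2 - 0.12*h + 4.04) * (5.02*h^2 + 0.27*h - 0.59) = -14.558*h^4 - 1.3854*h^3 + 21.9594*h^2 + 1.1616*h - 2.3836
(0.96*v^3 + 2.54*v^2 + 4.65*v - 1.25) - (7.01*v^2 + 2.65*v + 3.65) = 0.96*v^3 - 4.47*v^2 + 2.0*v - 4.9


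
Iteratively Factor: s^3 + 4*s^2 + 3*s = (s + 3)*(s^2 + s) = s*(s + 3)*(s + 1)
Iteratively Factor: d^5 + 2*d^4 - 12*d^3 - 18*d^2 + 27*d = (d)*(d^4 + 2*d^3 - 12*d^2 - 18*d + 27) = d*(d - 1)*(d^3 + 3*d^2 - 9*d - 27) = d*(d - 3)*(d - 1)*(d^2 + 6*d + 9) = d*(d - 3)*(d - 1)*(d + 3)*(d + 3)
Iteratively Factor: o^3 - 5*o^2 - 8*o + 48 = (o + 3)*(o^2 - 8*o + 16) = (o - 4)*(o + 3)*(o - 4)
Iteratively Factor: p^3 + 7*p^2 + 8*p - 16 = (p - 1)*(p^2 + 8*p + 16) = (p - 1)*(p + 4)*(p + 4)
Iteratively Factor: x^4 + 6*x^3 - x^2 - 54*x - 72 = (x - 3)*(x^3 + 9*x^2 + 26*x + 24) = (x - 3)*(x + 4)*(x^2 + 5*x + 6) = (x - 3)*(x + 2)*(x + 4)*(x + 3)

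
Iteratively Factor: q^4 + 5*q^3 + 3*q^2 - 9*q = (q - 1)*(q^3 + 6*q^2 + 9*q) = (q - 1)*(q + 3)*(q^2 + 3*q) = (q - 1)*(q + 3)^2*(q)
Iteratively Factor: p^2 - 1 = (p - 1)*(p + 1)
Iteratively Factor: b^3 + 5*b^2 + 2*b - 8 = (b + 4)*(b^2 + b - 2) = (b + 2)*(b + 4)*(b - 1)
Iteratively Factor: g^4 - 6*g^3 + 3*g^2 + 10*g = (g + 1)*(g^3 - 7*g^2 + 10*g) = (g - 5)*(g + 1)*(g^2 - 2*g) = (g - 5)*(g - 2)*(g + 1)*(g)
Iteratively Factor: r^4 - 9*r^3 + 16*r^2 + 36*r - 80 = (r + 2)*(r^3 - 11*r^2 + 38*r - 40) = (r - 5)*(r + 2)*(r^2 - 6*r + 8) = (r - 5)*(r - 4)*(r + 2)*(r - 2)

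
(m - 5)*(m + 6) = m^2 + m - 30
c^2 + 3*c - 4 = (c - 1)*(c + 4)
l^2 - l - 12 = (l - 4)*(l + 3)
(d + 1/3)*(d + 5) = d^2 + 16*d/3 + 5/3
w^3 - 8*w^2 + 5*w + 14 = (w - 7)*(w - 2)*(w + 1)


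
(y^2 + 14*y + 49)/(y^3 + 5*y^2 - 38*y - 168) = (y + 7)/(y^2 - 2*y - 24)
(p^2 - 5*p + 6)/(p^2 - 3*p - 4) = (-p^2 + 5*p - 6)/(-p^2 + 3*p + 4)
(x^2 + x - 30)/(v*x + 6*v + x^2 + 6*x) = (x - 5)/(v + x)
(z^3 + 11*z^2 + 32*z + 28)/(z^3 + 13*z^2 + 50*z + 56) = (z + 2)/(z + 4)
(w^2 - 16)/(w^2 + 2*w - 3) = (w^2 - 16)/(w^2 + 2*w - 3)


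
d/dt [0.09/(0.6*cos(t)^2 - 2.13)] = 0.0230680507497117*sin(2*t)/(1.19607843137255 - 0.196078431372549*cos(2*t))^2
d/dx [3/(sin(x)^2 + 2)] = -12*sin(2*x)/(cos(2*x) - 5)^2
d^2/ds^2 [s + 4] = 0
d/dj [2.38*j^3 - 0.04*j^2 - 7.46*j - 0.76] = 7.14*j^2 - 0.08*j - 7.46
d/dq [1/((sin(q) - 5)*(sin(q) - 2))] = (7 - 2*sin(q))*cos(q)/((sin(q) - 5)^2*(sin(q) - 2)^2)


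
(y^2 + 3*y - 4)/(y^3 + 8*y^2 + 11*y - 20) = 1/(y + 5)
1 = 1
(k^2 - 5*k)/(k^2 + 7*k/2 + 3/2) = 2*k*(k - 5)/(2*k^2 + 7*k + 3)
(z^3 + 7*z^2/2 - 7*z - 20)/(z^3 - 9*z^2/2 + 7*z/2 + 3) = (2*z^3 + 7*z^2 - 14*z - 40)/(2*z^3 - 9*z^2 + 7*z + 6)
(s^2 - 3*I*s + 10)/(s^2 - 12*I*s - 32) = (-s^2 + 3*I*s - 10)/(-s^2 + 12*I*s + 32)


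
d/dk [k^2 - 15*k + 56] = 2*k - 15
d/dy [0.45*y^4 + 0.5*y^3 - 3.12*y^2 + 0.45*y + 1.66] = 1.8*y^3 + 1.5*y^2 - 6.24*y + 0.45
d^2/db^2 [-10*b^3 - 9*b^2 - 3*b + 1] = -60*b - 18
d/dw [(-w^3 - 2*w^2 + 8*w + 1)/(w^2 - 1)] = (-w^4 - 5*w^2 + 2*w - 8)/(w^4 - 2*w^2 + 1)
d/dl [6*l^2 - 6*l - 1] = 12*l - 6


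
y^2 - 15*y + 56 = (y - 8)*(y - 7)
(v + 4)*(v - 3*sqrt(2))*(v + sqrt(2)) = v^3 - 2*sqrt(2)*v^2 + 4*v^2 - 8*sqrt(2)*v - 6*v - 24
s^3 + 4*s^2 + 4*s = s*(s + 2)^2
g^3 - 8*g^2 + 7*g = g*(g - 7)*(g - 1)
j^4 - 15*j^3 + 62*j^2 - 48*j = j*(j - 8)*(j - 6)*(j - 1)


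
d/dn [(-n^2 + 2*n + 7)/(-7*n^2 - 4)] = 2*(7*n^2 + 53*n - 4)/(49*n^4 + 56*n^2 + 16)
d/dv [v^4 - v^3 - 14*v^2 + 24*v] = 4*v^3 - 3*v^2 - 28*v + 24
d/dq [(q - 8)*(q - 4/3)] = 2*q - 28/3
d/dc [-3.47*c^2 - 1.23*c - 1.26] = -6.94*c - 1.23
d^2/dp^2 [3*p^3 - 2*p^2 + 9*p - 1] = 18*p - 4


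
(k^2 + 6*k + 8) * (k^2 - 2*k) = k^4 + 4*k^3 - 4*k^2 - 16*k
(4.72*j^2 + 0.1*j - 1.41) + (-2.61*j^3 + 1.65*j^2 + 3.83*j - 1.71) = -2.61*j^3 + 6.37*j^2 + 3.93*j - 3.12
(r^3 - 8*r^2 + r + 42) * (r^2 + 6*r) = r^5 - 2*r^4 - 47*r^3 + 48*r^2 + 252*r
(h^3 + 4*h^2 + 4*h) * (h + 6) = h^4 + 10*h^3 + 28*h^2 + 24*h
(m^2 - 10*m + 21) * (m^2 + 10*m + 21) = m^4 - 58*m^2 + 441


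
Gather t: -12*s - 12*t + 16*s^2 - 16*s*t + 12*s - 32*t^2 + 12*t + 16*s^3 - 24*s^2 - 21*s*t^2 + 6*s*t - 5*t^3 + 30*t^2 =16*s^3 - 8*s^2 - 10*s*t - 5*t^3 + t^2*(-21*s - 2)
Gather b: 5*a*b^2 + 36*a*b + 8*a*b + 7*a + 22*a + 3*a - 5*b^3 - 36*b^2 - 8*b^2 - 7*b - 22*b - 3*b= 32*a - 5*b^3 + b^2*(5*a - 44) + b*(44*a - 32)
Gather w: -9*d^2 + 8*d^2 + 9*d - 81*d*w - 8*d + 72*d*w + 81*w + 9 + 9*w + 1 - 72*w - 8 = -d^2 + d + w*(18 - 9*d) + 2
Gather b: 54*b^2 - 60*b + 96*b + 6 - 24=54*b^2 + 36*b - 18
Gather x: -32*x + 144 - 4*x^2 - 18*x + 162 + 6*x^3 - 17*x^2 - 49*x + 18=6*x^3 - 21*x^2 - 99*x + 324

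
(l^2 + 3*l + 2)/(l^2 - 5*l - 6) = (l + 2)/(l - 6)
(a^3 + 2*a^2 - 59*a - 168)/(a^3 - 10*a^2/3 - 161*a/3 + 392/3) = 3*(a + 3)/(3*a - 7)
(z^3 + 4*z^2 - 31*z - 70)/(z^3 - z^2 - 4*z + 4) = (z^2 + 2*z - 35)/(z^2 - 3*z + 2)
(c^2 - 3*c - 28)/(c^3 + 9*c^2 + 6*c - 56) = (c - 7)/(c^2 + 5*c - 14)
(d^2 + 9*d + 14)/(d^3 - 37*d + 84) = (d + 2)/(d^2 - 7*d + 12)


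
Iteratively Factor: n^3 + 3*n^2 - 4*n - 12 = (n + 2)*(n^2 + n - 6) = (n - 2)*(n + 2)*(n + 3)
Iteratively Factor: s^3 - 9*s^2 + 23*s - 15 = (s - 5)*(s^2 - 4*s + 3) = (s - 5)*(s - 3)*(s - 1)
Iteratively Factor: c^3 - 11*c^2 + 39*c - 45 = (c - 5)*(c^2 - 6*c + 9) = (c - 5)*(c - 3)*(c - 3)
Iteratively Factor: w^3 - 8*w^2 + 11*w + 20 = (w - 4)*(w^2 - 4*w - 5) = (w - 4)*(w + 1)*(w - 5)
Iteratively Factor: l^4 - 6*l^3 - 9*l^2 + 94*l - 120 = (l - 2)*(l^3 - 4*l^2 - 17*l + 60) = (l - 2)*(l + 4)*(l^2 - 8*l + 15) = (l - 3)*(l - 2)*(l + 4)*(l - 5)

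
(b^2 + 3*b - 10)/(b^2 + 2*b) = (b^2 + 3*b - 10)/(b*(b + 2))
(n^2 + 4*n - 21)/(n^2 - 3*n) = (n + 7)/n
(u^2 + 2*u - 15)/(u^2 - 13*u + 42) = (u^2 + 2*u - 15)/(u^2 - 13*u + 42)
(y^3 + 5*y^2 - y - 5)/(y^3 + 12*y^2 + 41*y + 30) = (y - 1)/(y + 6)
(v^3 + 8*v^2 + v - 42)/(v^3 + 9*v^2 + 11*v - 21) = (v - 2)/(v - 1)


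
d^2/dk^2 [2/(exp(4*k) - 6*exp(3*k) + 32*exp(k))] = 4*((-8*exp(3*k) + 27*exp(2*k) - 16)*(exp(3*k) - 6*exp(2*k) + 32) + 4*(2*exp(3*k) - 9*exp(2*k) + 16)^2)*exp(-k)/(exp(3*k) - 6*exp(2*k) + 32)^3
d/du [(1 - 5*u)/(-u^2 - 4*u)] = (-5*u^2 + 2*u + 4)/(u^2*(u^2 + 8*u + 16))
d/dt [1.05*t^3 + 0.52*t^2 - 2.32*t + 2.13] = 3.15*t^2 + 1.04*t - 2.32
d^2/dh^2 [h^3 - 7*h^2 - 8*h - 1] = 6*h - 14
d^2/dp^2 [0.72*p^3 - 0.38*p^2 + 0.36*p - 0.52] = 4.32*p - 0.76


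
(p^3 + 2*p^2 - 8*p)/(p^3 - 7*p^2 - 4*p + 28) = p*(p + 4)/(p^2 - 5*p - 14)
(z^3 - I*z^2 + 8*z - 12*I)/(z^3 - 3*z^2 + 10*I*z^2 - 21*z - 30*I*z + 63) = (z^2 - 4*I*z - 4)/(z^2 + z*(-3 + 7*I) - 21*I)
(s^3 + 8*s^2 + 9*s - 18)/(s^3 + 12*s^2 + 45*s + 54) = (s - 1)/(s + 3)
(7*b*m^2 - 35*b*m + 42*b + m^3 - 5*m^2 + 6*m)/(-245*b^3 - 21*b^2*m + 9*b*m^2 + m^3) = (-m^2 + 5*m - 6)/(35*b^2 - 2*b*m - m^2)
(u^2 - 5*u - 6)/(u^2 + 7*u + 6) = (u - 6)/(u + 6)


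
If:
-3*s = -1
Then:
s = 1/3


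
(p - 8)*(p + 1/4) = p^2 - 31*p/4 - 2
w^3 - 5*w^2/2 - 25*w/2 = w*(w - 5)*(w + 5/2)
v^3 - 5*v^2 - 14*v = v*(v - 7)*(v + 2)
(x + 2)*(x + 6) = x^2 + 8*x + 12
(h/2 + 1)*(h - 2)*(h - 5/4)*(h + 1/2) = h^4/2 - 3*h^3/8 - 37*h^2/16 + 3*h/2 + 5/4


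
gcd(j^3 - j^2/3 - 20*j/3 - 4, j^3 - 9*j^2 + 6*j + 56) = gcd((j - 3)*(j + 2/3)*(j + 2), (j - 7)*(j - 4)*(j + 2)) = j + 2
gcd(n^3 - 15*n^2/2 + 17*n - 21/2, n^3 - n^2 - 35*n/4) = n - 7/2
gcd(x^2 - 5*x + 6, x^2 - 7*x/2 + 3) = x - 2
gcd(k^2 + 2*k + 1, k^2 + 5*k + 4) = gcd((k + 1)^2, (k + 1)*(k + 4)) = k + 1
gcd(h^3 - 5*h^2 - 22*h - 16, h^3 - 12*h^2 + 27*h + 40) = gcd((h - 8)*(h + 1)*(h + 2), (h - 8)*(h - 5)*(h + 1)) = h^2 - 7*h - 8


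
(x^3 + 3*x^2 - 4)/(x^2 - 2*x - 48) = (-x^3 - 3*x^2 + 4)/(-x^2 + 2*x + 48)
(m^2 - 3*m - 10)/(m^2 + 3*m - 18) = (m^2 - 3*m - 10)/(m^2 + 3*m - 18)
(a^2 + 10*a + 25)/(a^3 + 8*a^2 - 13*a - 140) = (a + 5)/(a^2 + 3*a - 28)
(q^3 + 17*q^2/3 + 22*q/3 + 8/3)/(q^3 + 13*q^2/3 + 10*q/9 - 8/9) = 3*(q + 1)/(3*q - 1)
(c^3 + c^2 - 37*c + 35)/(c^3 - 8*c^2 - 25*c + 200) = (c^2 + 6*c - 7)/(c^2 - 3*c - 40)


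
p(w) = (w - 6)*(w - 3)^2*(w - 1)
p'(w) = (w - 6)*(w - 3)^2 + (w - 6)*(w - 1)*(2*w - 6) + (w - 3)^2*(w - 1) = 4*w^3 - 39*w^2 + 114*w - 99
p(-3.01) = 1305.02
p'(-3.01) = -904.57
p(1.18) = -2.87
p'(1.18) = -12.21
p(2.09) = -3.53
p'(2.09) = 5.42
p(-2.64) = 1000.40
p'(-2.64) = -745.37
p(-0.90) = 199.40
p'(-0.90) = -236.11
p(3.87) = -4.63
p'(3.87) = -10.08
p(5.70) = -10.28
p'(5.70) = 24.46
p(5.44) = -14.80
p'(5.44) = 10.97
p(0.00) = 54.00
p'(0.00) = -99.00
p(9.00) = 864.00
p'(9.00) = 684.00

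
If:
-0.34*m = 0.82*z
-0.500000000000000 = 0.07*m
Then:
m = -7.14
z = 2.96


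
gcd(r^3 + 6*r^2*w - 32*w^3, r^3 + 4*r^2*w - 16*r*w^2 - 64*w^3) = r^2 + 8*r*w + 16*w^2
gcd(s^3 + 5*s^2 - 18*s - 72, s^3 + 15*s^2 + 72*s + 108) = s^2 + 9*s + 18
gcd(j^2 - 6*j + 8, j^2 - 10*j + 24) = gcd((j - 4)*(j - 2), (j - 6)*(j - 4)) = j - 4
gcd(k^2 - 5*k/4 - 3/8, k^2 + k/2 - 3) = k - 3/2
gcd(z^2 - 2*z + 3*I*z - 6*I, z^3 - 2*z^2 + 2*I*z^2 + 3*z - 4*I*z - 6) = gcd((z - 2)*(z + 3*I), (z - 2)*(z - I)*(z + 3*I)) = z^2 + z*(-2 + 3*I) - 6*I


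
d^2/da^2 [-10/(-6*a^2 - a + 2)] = 20*(-36*a^2 - 6*a + (12*a + 1)^2 + 12)/(6*a^2 + a - 2)^3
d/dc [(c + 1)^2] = 2*c + 2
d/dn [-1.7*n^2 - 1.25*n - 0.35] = -3.4*n - 1.25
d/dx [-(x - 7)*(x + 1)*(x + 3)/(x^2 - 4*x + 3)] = (-x^4 + 8*x^3 - 46*x^2 - 24*x + 159)/(x^4 - 8*x^3 + 22*x^2 - 24*x + 9)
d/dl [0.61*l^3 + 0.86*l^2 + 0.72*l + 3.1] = 1.83*l^2 + 1.72*l + 0.72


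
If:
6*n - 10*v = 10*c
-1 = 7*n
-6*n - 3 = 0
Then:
No Solution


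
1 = 1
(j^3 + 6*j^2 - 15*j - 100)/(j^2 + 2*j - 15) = (j^2 + j - 20)/(j - 3)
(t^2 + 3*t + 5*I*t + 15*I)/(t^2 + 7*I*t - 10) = (t + 3)/(t + 2*I)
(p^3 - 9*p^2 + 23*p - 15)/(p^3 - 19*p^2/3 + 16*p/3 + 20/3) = 3*(p^2 - 4*p + 3)/(3*p^2 - 4*p - 4)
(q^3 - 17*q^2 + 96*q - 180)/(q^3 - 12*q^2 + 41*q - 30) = (q - 6)/(q - 1)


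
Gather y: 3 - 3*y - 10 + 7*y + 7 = 4*y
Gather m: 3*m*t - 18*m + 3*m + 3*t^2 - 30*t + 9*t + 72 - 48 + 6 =m*(3*t - 15) + 3*t^2 - 21*t + 30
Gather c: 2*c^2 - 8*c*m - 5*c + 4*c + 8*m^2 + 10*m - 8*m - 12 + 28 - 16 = 2*c^2 + c*(-8*m - 1) + 8*m^2 + 2*m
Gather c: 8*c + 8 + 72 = 8*c + 80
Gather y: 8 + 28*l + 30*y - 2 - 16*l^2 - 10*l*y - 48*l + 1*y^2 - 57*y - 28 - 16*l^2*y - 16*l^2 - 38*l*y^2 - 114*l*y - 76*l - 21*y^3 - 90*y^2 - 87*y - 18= -32*l^2 - 96*l - 21*y^3 + y^2*(-38*l - 89) + y*(-16*l^2 - 124*l - 114) - 40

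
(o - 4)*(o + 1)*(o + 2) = o^3 - o^2 - 10*o - 8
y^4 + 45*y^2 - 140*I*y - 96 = (y - 4*I)*(y - 3*I)*(y - I)*(y + 8*I)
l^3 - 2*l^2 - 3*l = l*(l - 3)*(l + 1)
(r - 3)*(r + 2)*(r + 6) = r^3 + 5*r^2 - 12*r - 36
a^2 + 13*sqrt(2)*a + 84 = (a + 6*sqrt(2))*(a + 7*sqrt(2))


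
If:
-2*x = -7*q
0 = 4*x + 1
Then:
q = -1/14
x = -1/4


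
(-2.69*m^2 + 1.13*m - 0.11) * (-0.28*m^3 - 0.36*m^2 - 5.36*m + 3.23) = 0.7532*m^5 + 0.652*m^4 + 14.0424*m^3 - 14.7059*m^2 + 4.2395*m - 0.3553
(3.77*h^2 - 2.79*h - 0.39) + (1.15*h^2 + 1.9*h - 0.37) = 4.92*h^2 - 0.89*h - 0.76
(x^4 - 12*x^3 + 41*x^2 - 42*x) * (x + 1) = x^5 - 11*x^4 + 29*x^3 - x^2 - 42*x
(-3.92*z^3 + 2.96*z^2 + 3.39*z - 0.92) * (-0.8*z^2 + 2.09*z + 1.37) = 3.136*z^5 - 10.5608*z^4 - 1.896*z^3 + 11.8763*z^2 + 2.7215*z - 1.2604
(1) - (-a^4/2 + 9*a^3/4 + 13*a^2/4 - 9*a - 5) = a^4/2 - 9*a^3/4 - 13*a^2/4 + 9*a + 6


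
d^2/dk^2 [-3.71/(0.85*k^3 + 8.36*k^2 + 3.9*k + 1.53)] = ((18.921*k + 62.0312)*(0.85*k^3 + 8.36*k^2 + 3.9*k + 1.53) - 3.71*(2.55*k^2 + 16.72*k + 3.9)*(5.1*k^2 + 33.44*k + 7.8))/(0.85*k^3 + 8.36*k^2 + 3.9*k + 1.53)^3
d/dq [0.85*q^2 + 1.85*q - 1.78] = 1.7*q + 1.85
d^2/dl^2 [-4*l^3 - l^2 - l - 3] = -24*l - 2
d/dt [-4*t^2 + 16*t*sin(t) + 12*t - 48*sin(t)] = 16*t*cos(t) - 8*t + 16*sin(t) - 48*cos(t) + 12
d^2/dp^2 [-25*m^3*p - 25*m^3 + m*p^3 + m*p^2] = 2*m*(3*p + 1)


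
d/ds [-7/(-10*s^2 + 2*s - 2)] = 7*(1 - 10*s)/(2*(5*s^2 - s + 1)^2)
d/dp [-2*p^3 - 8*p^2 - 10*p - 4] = -6*p^2 - 16*p - 10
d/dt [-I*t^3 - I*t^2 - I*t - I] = I*(-3*t^2 - 2*t - 1)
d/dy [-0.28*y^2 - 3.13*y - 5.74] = -0.56*y - 3.13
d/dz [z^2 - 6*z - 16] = 2*z - 6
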